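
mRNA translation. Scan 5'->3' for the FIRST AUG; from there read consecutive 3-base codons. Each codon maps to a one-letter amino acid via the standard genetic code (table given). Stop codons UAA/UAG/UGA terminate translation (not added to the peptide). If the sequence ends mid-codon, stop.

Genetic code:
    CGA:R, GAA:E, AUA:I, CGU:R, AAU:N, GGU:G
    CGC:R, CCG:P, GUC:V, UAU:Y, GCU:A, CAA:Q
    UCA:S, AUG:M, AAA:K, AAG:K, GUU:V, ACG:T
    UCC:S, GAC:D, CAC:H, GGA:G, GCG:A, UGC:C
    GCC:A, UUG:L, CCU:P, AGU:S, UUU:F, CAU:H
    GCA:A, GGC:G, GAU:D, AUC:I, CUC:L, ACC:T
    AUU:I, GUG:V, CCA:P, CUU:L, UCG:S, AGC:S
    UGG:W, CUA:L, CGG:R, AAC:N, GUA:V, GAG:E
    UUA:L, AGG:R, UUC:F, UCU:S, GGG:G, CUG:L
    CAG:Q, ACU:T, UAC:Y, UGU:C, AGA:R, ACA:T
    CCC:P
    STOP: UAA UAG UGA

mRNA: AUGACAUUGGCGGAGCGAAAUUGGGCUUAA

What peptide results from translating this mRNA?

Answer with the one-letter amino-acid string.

start AUG at pos 0
pos 0: AUG -> M; peptide=M
pos 3: ACA -> T; peptide=MT
pos 6: UUG -> L; peptide=MTL
pos 9: GCG -> A; peptide=MTLA
pos 12: GAG -> E; peptide=MTLAE
pos 15: CGA -> R; peptide=MTLAER
pos 18: AAU -> N; peptide=MTLAERN
pos 21: UGG -> W; peptide=MTLAERNW
pos 24: GCU -> A; peptide=MTLAERNWA
pos 27: UAA -> STOP

Answer: MTLAERNWA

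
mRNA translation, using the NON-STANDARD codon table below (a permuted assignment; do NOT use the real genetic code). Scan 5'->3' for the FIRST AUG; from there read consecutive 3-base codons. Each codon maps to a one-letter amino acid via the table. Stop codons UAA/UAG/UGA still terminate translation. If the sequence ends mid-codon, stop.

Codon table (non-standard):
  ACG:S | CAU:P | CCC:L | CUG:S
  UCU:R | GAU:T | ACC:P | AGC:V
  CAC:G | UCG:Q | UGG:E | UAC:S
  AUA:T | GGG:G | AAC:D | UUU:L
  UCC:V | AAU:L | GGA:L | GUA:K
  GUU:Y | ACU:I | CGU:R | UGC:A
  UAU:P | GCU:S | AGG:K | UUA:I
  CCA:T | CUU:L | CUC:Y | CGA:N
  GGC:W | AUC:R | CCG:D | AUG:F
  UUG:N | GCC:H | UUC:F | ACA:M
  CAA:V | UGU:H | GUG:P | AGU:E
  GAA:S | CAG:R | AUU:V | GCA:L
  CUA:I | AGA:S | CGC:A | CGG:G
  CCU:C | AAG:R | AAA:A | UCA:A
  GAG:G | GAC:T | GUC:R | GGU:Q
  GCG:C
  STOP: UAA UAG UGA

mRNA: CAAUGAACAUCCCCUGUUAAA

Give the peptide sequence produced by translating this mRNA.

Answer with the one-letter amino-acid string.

Answer: FDRLH

Derivation:
start AUG at pos 2
pos 2: AUG -> F; peptide=F
pos 5: AAC -> D; peptide=FD
pos 8: AUC -> R; peptide=FDR
pos 11: CCC -> L; peptide=FDRL
pos 14: UGU -> H; peptide=FDRLH
pos 17: UAA -> STOP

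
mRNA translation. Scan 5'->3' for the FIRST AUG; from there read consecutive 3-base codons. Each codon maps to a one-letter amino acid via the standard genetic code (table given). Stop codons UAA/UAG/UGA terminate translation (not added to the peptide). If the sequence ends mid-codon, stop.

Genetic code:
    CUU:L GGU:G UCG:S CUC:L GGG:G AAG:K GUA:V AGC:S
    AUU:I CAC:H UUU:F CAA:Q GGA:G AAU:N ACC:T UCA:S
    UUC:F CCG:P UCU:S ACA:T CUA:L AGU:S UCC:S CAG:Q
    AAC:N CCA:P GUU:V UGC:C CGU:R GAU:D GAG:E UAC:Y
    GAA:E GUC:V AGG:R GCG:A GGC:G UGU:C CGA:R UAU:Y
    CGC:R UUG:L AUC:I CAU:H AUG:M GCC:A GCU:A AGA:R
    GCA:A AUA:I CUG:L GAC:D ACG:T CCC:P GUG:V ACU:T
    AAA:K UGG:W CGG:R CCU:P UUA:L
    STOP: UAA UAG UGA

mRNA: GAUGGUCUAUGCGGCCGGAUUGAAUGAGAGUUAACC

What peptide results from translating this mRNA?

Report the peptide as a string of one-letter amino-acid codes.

Answer: MVYAAGLNES

Derivation:
start AUG at pos 1
pos 1: AUG -> M; peptide=M
pos 4: GUC -> V; peptide=MV
pos 7: UAU -> Y; peptide=MVY
pos 10: GCG -> A; peptide=MVYA
pos 13: GCC -> A; peptide=MVYAA
pos 16: GGA -> G; peptide=MVYAAG
pos 19: UUG -> L; peptide=MVYAAGL
pos 22: AAU -> N; peptide=MVYAAGLN
pos 25: GAG -> E; peptide=MVYAAGLNE
pos 28: AGU -> S; peptide=MVYAAGLNES
pos 31: UAA -> STOP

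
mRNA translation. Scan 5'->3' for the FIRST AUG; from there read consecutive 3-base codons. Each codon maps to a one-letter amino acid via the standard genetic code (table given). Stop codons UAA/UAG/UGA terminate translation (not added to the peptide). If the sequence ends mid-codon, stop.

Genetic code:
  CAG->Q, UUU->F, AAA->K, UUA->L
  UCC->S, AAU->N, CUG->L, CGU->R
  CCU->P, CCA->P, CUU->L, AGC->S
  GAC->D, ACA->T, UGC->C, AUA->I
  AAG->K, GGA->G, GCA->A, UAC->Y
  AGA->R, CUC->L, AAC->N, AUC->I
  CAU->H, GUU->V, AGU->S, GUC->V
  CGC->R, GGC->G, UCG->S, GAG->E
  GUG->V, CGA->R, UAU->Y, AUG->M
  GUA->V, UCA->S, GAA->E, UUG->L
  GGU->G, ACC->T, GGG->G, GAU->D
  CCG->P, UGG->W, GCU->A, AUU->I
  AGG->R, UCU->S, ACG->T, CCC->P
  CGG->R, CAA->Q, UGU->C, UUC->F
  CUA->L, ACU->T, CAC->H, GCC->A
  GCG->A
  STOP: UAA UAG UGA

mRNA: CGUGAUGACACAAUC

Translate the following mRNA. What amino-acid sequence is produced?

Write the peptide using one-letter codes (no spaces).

start AUG at pos 4
pos 4: AUG -> M; peptide=M
pos 7: ACA -> T; peptide=MT
pos 10: CAA -> Q; peptide=MTQ
pos 13: only 2 nt remain (<3), stop (end of mRNA)

Answer: MTQ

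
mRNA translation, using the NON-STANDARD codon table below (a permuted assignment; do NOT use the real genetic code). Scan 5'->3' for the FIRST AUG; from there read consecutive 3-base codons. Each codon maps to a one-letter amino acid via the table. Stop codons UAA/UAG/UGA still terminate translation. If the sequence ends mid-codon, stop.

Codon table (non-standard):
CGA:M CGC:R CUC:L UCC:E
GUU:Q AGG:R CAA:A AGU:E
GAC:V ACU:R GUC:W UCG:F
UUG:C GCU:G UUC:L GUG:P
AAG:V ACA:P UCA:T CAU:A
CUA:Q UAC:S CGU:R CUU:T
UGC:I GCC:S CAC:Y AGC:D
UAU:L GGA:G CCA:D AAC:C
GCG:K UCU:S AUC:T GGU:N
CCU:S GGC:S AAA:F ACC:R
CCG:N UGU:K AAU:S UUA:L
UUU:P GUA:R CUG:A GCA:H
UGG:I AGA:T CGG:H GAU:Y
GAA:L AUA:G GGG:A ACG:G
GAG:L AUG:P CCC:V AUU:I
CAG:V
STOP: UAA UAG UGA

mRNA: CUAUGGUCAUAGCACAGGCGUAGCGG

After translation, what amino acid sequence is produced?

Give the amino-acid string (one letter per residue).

Answer: PWGHVK

Derivation:
start AUG at pos 2
pos 2: AUG -> P; peptide=P
pos 5: GUC -> W; peptide=PW
pos 8: AUA -> G; peptide=PWG
pos 11: GCA -> H; peptide=PWGH
pos 14: CAG -> V; peptide=PWGHV
pos 17: GCG -> K; peptide=PWGHVK
pos 20: UAG -> STOP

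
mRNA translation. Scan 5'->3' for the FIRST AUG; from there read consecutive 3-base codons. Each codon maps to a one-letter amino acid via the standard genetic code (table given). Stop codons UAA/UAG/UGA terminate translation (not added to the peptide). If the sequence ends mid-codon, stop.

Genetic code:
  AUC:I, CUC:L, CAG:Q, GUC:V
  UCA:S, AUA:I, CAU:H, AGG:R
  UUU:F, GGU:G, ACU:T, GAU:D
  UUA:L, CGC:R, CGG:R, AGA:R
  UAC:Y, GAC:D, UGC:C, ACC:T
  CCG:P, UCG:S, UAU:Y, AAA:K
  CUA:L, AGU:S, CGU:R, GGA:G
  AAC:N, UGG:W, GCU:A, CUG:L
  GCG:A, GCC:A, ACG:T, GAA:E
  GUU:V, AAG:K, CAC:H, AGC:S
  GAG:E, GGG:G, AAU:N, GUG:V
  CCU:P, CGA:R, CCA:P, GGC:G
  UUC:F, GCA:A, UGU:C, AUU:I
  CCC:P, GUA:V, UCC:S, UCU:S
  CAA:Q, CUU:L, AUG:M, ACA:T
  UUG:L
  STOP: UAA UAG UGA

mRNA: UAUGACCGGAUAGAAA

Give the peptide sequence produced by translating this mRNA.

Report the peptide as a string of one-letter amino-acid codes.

start AUG at pos 1
pos 1: AUG -> M; peptide=M
pos 4: ACC -> T; peptide=MT
pos 7: GGA -> G; peptide=MTG
pos 10: UAG -> STOP

Answer: MTG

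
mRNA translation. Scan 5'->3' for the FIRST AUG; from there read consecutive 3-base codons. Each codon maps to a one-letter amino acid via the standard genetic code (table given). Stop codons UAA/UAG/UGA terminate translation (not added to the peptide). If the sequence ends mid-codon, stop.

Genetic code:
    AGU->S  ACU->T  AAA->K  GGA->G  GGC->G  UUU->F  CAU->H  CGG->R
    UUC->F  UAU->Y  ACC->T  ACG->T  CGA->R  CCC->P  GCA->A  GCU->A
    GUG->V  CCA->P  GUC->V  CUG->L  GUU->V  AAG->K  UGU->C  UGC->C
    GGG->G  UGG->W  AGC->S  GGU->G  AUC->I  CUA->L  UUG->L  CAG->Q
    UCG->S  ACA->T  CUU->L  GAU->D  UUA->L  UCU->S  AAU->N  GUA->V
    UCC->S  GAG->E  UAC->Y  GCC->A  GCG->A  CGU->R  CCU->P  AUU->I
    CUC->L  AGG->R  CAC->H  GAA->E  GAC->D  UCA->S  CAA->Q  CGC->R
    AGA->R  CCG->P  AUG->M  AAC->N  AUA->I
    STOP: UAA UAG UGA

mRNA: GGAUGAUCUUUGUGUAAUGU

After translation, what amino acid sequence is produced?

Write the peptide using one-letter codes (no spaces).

start AUG at pos 2
pos 2: AUG -> M; peptide=M
pos 5: AUC -> I; peptide=MI
pos 8: UUU -> F; peptide=MIF
pos 11: GUG -> V; peptide=MIFV
pos 14: UAA -> STOP

Answer: MIFV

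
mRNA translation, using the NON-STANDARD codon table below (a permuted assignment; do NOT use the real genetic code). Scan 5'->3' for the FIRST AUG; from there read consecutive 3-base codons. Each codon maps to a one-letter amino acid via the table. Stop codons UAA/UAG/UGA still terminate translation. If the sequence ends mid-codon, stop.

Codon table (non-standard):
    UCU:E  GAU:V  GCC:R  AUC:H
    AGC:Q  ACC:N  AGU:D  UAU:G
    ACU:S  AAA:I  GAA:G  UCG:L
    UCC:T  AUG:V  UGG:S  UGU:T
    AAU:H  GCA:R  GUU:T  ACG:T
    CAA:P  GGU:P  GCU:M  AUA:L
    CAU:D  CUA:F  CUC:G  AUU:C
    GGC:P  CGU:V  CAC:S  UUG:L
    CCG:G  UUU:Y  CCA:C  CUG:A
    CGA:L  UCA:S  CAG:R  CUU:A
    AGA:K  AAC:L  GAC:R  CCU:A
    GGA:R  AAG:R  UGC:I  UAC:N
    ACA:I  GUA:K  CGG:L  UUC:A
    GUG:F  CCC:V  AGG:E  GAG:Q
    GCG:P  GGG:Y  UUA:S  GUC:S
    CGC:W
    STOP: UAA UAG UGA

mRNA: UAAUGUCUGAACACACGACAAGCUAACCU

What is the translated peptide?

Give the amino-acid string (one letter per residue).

start AUG at pos 2
pos 2: AUG -> V; peptide=V
pos 5: UCU -> E; peptide=VE
pos 8: GAA -> G; peptide=VEG
pos 11: CAC -> S; peptide=VEGS
pos 14: ACG -> T; peptide=VEGST
pos 17: ACA -> I; peptide=VEGSTI
pos 20: AGC -> Q; peptide=VEGSTIQ
pos 23: UAA -> STOP

Answer: VEGSTIQ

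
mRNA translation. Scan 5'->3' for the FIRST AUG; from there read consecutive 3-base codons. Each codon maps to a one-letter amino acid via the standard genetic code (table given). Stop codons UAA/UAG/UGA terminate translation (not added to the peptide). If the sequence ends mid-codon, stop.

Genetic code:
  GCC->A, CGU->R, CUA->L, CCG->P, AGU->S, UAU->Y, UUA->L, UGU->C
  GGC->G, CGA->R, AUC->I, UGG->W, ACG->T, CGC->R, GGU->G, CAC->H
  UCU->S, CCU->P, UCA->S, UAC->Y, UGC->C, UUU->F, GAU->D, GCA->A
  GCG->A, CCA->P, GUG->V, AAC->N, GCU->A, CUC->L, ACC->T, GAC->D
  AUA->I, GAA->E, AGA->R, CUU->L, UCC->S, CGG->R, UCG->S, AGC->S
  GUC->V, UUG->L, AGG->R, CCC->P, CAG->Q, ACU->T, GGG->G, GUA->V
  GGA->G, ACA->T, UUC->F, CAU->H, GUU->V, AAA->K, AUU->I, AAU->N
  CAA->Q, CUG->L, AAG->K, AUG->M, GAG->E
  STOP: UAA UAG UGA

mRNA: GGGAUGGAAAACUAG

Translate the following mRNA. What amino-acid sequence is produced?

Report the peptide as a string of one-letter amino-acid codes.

start AUG at pos 3
pos 3: AUG -> M; peptide=M
pos 6: GAA -> E; peptide=ME
pos 9: AAC -> N; peptide=MEN
pos 12: UAG -> STOP

Answer: MEN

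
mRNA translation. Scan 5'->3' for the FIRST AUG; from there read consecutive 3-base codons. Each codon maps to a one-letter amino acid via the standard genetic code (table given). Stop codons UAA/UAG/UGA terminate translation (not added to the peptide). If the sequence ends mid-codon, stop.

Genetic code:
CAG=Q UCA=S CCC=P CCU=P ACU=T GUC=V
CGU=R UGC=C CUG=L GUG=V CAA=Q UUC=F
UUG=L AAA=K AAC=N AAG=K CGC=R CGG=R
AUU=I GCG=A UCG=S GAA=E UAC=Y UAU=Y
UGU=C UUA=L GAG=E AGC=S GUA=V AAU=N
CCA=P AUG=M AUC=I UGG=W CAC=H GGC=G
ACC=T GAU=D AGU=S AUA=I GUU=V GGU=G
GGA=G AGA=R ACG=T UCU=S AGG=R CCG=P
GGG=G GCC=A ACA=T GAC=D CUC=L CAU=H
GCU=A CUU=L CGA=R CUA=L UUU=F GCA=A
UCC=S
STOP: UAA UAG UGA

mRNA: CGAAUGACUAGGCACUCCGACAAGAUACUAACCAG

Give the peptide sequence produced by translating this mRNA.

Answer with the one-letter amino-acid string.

start AUG at pos 3
pos 3: AUG -> M; peptide=M
pos 6: ACU -> T; peptide=MT
pos 9: AGG -> R; peptide=MTR
pos 12: CAC -> H; peptide=MTRH
pos 15: UCC -> S; peptide=MTRHS
pos 18: GAC -> D; peptide=MTRHSD
pos 21: AAG -> K; peptide=MTRHSDK
pos 24: AUA -> I; peptide=MTRHSDKI
pos 27: CUA -> L; peptide=MTRHSDKIL
pos 30: ACC -> T; peptide=MTRHSDKILT
pos 33: only 2 nt remain (<3), stop (end of mRNA)

Answer: MTRHSDKILT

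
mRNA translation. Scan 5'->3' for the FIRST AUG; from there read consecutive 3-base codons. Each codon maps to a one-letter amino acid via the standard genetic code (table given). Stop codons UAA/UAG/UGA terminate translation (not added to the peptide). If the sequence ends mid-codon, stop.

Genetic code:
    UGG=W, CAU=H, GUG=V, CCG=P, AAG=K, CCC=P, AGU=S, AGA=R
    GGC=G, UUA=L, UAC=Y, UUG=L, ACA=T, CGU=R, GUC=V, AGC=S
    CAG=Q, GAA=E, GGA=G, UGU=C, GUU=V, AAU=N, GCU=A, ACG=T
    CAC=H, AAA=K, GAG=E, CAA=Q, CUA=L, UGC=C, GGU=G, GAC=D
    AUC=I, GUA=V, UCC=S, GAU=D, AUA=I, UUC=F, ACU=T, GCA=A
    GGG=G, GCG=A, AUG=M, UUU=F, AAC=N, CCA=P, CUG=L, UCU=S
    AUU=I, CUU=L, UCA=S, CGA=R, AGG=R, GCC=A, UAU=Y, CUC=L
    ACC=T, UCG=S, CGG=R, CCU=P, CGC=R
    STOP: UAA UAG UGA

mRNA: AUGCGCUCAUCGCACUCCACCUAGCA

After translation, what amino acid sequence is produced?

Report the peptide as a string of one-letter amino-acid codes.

Answer: MRSSHST

Derivation:
start AUG at pos 0
pos 0: AUG -> M; peptide=M
pos 3: CGC -> R; peptide=MR
pos 6: UCA -> S; peptide=MRS
pos 9: UCG -> S; peptide=MRSS
pos 12: CAC -> H; peptide=MRSSH
pos 15: UCC -> S; peptide=MRSSHS
pos 18: ACC -> T; peptide=MRSSHST
pos 21: UAG -> STOP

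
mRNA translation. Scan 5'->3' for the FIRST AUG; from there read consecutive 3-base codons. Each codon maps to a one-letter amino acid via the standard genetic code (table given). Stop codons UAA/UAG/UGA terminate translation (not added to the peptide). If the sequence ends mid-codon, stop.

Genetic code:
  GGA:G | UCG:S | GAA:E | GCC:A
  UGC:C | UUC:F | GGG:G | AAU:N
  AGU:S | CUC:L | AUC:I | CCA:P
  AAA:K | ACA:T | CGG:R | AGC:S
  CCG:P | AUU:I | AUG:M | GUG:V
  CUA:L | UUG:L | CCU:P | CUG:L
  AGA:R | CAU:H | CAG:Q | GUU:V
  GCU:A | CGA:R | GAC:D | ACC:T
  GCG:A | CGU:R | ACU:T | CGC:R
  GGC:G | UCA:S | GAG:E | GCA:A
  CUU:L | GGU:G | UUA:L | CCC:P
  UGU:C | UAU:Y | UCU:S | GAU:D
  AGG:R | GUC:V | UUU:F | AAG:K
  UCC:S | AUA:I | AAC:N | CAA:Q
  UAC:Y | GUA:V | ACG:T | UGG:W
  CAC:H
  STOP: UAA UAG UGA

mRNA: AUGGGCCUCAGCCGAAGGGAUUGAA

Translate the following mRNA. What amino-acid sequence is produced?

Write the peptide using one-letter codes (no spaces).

start AUG at pos 0
pos 0: AUG -> M; peptide=M
pos 3: GGC -> G; peptide=MG
pos 6: CUC -> L; peptide=MGL
pos 9: AGC -> S; peptide=MGLS
pos 12: CGA -> R; peptide=MGLSR
pos 15: AGG -> R; peptide=MGLSRR
pos 18: GAU -> D; peptide=MGLSRRD
pos 21: UGA -> STOP

Answer: MGLSRRD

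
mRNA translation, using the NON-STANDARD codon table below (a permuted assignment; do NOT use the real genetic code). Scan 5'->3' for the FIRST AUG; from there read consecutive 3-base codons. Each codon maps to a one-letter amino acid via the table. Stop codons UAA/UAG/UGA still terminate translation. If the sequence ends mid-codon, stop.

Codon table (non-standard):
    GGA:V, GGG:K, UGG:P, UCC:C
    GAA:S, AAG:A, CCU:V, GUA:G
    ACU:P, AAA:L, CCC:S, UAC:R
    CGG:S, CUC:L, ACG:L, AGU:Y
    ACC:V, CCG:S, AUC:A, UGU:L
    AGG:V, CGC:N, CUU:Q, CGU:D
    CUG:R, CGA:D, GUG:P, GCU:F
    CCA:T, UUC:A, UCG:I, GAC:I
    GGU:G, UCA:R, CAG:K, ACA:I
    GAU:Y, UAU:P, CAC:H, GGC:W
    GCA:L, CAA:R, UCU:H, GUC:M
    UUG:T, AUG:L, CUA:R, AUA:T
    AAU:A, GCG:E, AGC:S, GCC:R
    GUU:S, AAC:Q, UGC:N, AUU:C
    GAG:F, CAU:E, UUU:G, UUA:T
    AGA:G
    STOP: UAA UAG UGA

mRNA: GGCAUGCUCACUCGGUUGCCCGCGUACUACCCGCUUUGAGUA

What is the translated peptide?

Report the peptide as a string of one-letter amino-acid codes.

Answer: LLPSTSERRSQ

Derivation:
start AUG at pos 3
pos 3: AUG -> L; peptide=L
pos 6: CUC -> L; peptide=LL
pos 9: ACU -> P; peptide=LLP
pos 12: CGG -> S; peptide=LLPS
pos 15: UUG -> T; peptide=LLPST
pos 18: CCC -> S; peptide=LLPSTS
pos 21: GCG -> E; peptide=LLPSTSE
pos 24: UAC -> R; peptide=LLPSTSER
pos 27: UAC -> R; peptide=LLPSTSERR
pos 30: CCG -> S; peptide=LLPSTSERRS
pos 33: CUU -> Q; peptide=LLPSTSERRSQ
pos 36: UGA -> STOP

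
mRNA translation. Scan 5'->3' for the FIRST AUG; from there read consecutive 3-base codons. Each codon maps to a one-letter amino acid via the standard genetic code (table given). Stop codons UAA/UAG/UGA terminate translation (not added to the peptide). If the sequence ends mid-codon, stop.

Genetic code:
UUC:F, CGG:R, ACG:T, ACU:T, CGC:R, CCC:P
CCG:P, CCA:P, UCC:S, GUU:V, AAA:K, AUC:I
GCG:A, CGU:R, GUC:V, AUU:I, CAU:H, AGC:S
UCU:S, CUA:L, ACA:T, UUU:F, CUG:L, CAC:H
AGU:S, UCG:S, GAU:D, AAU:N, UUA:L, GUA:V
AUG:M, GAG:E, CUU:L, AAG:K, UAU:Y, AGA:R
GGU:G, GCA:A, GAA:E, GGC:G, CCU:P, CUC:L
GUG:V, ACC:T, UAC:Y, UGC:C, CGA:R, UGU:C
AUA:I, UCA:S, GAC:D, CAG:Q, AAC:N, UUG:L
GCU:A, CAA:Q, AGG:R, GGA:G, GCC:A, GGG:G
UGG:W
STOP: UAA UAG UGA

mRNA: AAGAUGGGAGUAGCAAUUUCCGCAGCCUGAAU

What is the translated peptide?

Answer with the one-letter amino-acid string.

Answer: MGVAISAA

Derivation:
start AUG at pos 3
pos 3: AUG -> M; peptide=M
pos 6: GGA -> G; peptide=MG
pos 9: GUA -> V; peptide=MGV
pos 12: GCA -> A; peptide=MGVA
pos 15: AUU -> I; peptide=MGVAI
pos 18: UCC -> S; peptide=MGVAIS
pos 21: GCA -> A; peptide=MGVAISA
pos 24: GCC -> A; peptide=MGVAISAA
pos 27: UGA -> STOP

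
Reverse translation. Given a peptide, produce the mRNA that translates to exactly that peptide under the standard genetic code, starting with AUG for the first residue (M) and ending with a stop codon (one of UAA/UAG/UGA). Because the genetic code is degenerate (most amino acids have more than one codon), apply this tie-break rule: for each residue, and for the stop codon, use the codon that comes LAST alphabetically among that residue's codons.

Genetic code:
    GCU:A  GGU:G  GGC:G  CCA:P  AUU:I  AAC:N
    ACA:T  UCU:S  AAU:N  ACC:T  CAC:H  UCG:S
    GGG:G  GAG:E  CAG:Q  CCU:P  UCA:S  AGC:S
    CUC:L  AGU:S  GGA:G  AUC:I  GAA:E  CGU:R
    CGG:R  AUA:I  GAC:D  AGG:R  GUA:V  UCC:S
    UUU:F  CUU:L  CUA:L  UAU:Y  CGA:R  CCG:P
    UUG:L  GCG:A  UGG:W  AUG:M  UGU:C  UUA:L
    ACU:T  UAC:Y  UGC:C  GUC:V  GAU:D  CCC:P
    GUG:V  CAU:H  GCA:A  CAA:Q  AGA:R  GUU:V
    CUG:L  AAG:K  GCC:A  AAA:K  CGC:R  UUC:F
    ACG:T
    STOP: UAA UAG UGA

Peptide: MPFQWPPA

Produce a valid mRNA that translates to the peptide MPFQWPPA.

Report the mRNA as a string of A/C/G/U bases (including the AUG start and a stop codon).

residue 1: M -> AUG (start codon)
residue 2: P codons sorted = CCA,CCC,CCG,CCU -> pick last = CCU
residue 3: F codons sorted = UUC,UUU -> pick last = UUU
residue 4: Q codons sorted = CAA,CAG -> pick last = CAG
residue 5: W -> UGG (only codon)
residue 6: P codons sorted = CCA,CCC,CCG,CCU -> pick last = CCU
residue 7: P codons sorted = CCA,CCC,CCG,CCU -> pick last = CCU
residue 8: A codons sorted = GCA,GCC,GCG,GCU -> pick last = GCU
terminator: stop codons sorted = UAA,UAG,UGA -> pick last = UGA

Answer: mRNA: AUGCCUUUUCAGUGGCCUCCUGCUUGA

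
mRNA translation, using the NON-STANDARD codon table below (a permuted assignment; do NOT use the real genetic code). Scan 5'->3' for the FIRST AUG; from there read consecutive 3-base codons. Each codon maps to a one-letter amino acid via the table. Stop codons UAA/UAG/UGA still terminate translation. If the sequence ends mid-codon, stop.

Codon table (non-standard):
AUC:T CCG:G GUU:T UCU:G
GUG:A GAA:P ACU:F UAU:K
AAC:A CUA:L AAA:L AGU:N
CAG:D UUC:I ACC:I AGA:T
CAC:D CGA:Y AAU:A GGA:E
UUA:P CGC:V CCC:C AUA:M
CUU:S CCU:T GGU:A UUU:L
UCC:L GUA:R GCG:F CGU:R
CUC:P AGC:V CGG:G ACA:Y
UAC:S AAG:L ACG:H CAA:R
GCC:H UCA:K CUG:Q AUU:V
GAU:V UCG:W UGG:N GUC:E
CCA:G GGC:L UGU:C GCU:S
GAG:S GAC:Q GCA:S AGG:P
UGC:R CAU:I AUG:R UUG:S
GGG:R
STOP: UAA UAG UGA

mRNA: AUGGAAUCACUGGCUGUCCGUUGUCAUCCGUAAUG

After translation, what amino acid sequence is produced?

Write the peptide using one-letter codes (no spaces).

start AUG at pos 0
pos 0: AUG -> R; peptide=R
pos 3: GAA -> P; peptide=RP
pos 6: UCA -> K; peptide=RPK
pos 9: CUG -> Q; peptide=RPKQ
pos 12: GCU -> S; peptide=RPKQS
pos 15: GUC -> E; peptide=RPKQSE
pos 18: CGU -> R; peptide=RPKQSER
pos 21: UGU -> C; peptide=RPKQSERC
pos 24: CAU -> I; peptide=RPKQSERCI
pos 27: CCG -> G; peptide=RPKQSERCIG
pos 30: UAA -> STOP

Answer: RPKQSERCIG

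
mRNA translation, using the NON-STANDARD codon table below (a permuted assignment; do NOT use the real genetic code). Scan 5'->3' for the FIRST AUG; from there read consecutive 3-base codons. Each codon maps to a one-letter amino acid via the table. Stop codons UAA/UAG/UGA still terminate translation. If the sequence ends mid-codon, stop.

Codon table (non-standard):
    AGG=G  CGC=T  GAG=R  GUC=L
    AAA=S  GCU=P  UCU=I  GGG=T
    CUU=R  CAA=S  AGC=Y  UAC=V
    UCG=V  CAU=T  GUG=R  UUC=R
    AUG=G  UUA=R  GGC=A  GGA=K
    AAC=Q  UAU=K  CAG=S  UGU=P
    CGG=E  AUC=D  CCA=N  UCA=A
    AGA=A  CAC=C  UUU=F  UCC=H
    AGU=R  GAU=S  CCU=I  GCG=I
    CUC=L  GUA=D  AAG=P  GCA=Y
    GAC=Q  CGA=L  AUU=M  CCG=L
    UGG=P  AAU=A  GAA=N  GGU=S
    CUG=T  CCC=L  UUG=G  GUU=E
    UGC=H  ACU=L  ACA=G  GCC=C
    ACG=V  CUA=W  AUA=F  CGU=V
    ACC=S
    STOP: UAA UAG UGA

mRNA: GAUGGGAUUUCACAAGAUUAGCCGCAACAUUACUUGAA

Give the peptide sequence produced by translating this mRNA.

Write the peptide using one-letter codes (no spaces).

start AUG at pos 1
pos 1: AUG -> G; peptide=G
pos 4: GGA -> K; peptide=GK
pos 7: UUU -> F; peptide=GKF
pos 10: CAC -> C; peptide=GKFC
pos 13: AAG -> P; peptide=GKFCP
pos 16: AUU -> M; peptide=GKFCPM
pos 19: AGC -> Y; peptide=GKFCPMY
pos 22: CGC -> T; peptide=GKFCPMYT
pos 25: AAC -> Q; peptide=GKFCPMYTQ
pos 28: AUU -> M; peptide=GKFCPMYTQM
pos 31: ACU -> L; peptide=GKFCPMYTQML
pos 34: UGA -> STOP

Answer: GKFCPMYTQML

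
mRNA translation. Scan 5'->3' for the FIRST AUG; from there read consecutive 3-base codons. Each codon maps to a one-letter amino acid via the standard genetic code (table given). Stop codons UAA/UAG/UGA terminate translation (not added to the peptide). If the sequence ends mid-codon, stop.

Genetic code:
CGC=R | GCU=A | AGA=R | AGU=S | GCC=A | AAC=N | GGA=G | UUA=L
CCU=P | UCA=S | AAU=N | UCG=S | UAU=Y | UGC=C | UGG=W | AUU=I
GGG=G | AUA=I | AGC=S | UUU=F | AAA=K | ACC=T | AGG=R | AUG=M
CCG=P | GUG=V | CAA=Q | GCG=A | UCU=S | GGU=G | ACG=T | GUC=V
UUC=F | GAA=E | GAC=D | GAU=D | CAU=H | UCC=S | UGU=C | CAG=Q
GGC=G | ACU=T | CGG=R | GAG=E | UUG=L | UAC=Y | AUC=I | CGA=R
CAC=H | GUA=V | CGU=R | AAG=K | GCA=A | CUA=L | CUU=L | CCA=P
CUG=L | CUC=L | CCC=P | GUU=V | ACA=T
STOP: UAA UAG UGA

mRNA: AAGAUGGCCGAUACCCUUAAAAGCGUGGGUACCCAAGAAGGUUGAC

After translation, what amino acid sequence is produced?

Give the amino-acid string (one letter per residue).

Answer: MADTLKSVGTQEG

Derivation:
start AUG at pos 3
pos 3: AUG -> M; peptide=M
pos 6: GCC -> A; peptide=MA
pos 9: GAU -> D; peptide=MAD
pos 12: ACC -> T; peptide=MADT
pos 15: CUU -> L; peptide=MADTL
pos 18: AAA -> K; peptide=MADTLK
pos 21: AGC -> S; peptide=MADTLKS
pos 24: GUG -> V; peptide=MADTLKSV
pos 27: GGU -> G; peptide=MADTLKSVG
pos 30: ACC -> T; peptide=MADTLKSVGT
pos 33: CAA -> Q; peptide=MADTLKSVGTQ
pos 36: GAA -> E; peptide=MADTLKSVGTQE
pos 39: GGU -> G; peptide=MADTLKSVGTQEG
pos 42: UGA -> STOP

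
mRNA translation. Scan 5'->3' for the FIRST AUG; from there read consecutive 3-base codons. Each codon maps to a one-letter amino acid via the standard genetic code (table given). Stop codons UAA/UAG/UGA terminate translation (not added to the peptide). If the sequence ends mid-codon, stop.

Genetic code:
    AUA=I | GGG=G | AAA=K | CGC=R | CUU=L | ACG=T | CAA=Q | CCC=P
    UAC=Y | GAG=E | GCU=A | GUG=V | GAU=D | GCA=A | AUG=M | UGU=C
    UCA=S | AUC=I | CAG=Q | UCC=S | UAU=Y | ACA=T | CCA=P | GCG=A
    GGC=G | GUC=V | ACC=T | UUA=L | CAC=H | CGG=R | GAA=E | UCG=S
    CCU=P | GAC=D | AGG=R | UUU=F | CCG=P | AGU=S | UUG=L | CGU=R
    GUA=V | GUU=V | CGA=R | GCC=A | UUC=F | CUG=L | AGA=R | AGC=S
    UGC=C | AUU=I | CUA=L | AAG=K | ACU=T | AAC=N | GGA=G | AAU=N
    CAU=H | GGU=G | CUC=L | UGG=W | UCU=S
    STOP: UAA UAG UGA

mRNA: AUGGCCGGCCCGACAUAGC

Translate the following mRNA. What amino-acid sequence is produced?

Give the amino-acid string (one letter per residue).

Answer: MAGPT

Derivation:
start AUG at pos 0
pos 0: AUG -> M; peptide=M
pos 3: GCC -> A; peptide=MA
pos 6: GGC -> G; peptide=MAG
pos 9: CCG -> P; peptide=MAGP
pos 12: ACA -> T; peptide=MAGPT
pos 15: UAG -> STOP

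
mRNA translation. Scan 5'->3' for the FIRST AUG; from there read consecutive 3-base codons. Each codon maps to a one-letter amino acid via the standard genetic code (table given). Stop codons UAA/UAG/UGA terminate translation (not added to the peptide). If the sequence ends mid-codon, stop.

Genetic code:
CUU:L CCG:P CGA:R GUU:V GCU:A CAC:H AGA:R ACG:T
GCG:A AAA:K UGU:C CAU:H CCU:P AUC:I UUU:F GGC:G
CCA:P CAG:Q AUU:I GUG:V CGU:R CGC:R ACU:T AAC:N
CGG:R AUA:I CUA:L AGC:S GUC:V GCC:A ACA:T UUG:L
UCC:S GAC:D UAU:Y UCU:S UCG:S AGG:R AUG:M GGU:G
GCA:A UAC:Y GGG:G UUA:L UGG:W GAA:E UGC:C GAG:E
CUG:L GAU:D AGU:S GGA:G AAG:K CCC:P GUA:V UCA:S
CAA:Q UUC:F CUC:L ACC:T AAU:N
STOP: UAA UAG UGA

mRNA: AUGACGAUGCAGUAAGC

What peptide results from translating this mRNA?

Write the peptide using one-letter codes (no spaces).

Answer: MTMQ

Derivation:
start AUG at pos 0
pos 0: AUG -> M; peptide=M
pos 3: ACG -> T; peptide=MT
pos 6: AUG -> M; peptide=MTM
pos 9: CAG -> Q; peptide=MTMQ
pos 12: UAA -> STOP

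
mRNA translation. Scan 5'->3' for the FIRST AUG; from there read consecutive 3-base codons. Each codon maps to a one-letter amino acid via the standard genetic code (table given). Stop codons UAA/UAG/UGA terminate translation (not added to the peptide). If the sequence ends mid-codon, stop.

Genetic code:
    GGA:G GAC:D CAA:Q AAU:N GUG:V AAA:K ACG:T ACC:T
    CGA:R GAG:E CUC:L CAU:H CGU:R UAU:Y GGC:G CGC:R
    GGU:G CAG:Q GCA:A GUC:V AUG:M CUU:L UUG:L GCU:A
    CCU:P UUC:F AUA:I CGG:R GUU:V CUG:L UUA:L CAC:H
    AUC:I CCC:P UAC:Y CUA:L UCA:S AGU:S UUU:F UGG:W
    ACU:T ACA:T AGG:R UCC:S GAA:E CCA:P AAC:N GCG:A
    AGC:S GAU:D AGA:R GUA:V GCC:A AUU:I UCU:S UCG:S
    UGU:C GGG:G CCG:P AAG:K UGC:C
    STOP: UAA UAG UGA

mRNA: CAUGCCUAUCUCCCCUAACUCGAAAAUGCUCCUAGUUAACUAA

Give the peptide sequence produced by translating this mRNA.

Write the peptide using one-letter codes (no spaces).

start AUG at pos 1
pos 1: AUG -> M; peptide=M
pos 4: CCU -> P; peptide=MP
pos 7: AUC -> I; peptide=MPI
pos 10: UCC -> S; peptide=MPIS
pos 13: CCU -> P; peptide=MPISP
pos 16: AAC -> N; peptide=MPISPN
pos 19: UCG -> S; peptide=MPISPNS
pos 22: AAA -> K; peptide=MPISPNSK
pos 25: AUG -> M; peptide=MPISPNSKM
pos 28: CUC -> L; peptide=MPISPNSKML
pos 31: CUA -> L; peptide=MPISPNSKMLL
pos 34: GUU -> V; peptide=MPISPNSKMLLV
pos 37: AAC -> N; peptide=MPISPNSKMLLVN
pos 40: UAA -> STOP

Answer: MPISPNSKMLLVN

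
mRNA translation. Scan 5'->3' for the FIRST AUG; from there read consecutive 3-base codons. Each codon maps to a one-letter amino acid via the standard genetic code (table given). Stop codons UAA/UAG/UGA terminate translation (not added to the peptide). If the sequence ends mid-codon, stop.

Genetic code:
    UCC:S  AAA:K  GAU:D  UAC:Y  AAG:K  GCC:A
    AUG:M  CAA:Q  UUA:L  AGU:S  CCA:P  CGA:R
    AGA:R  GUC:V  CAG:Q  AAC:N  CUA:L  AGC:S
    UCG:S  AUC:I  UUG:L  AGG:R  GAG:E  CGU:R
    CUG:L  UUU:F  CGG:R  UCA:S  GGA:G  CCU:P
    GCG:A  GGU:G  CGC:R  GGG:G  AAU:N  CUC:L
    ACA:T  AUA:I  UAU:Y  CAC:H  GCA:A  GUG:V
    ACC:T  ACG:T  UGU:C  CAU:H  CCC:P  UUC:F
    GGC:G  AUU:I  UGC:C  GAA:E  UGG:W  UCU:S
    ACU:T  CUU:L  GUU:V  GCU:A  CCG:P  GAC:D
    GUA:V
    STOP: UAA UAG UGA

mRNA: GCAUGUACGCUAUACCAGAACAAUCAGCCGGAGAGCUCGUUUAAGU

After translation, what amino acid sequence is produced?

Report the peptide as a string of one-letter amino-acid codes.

Answer: MYAIPEQSAGELV

Derivation:
start AUG at pos 2
pos 2: AUG -> M; peptide=M
pos 5: UAC -> Y; peptide=MY
pos 8: GCU -> A; peptide=MYA
pos 11: AUA -> I; peptide=MYAI
pos 14: CCA -> P; peptide=MYAIP
pos 17: GAA -> E; peptide=MYAIPE
pos 20: CAA -> Q; peptide=MYAIPEQ
pos 23: UCA -> S; peptide=MYAIPEQS
pos 26: GCC -> A; peptide=MYAIPEQSA
pos 29: GGA -> G; peptide=MYAIPEQSAG
pos 32: GAG -> E; peptide=MYAIPEQSAGE
pos 35: CUC -> L; peptide=MYAIPEQSAGEL
pos 38: GUU -> V; peptide=MYAIPEQSAGELV
pos 41: UAA -> STOP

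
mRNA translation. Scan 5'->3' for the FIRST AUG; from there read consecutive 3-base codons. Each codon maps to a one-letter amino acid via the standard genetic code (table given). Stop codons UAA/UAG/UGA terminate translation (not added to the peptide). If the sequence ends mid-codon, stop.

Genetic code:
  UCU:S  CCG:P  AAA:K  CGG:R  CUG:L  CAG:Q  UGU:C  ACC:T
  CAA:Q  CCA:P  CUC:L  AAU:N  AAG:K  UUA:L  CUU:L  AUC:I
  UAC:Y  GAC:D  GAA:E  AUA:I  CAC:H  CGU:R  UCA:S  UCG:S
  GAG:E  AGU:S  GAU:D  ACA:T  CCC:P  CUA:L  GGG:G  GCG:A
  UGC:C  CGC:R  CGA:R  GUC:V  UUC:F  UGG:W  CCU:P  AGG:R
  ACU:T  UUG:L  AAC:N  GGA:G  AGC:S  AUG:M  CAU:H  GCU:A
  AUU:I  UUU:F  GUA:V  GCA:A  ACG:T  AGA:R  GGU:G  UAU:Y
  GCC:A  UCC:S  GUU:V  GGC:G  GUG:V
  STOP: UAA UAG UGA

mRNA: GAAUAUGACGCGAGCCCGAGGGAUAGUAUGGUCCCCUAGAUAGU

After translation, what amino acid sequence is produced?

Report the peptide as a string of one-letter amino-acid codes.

start AUG at pos 4
pos 4: AUG -> M; peptide=M
pos 7: ACG -> T; peptide=MT
pos 10: CGA -> R; peptide=MTR
pos 13: GCC -> A; peptide=MTRA
pos 16: CGA -> R; peptide=MTRAR
pos 19: GGG -> G; peptide=MTRARG
pos 22: AUA -> I; peptide=MTRARGI
pos 25: GUA -> V; peptide=MTRARGIV
pos 28: UGG -> W; peptide=MTRARGIVW
pos 31: UCC -> S; peptide=MTRARGIVWS
pos 34: CCU -> P; peptide=MTRARGIVWSP
pos 37: AGA -> R; peptide=MTRARGIVWSPR
pos 40: UAG -> STOP

Answer: MTRARGIVWSPR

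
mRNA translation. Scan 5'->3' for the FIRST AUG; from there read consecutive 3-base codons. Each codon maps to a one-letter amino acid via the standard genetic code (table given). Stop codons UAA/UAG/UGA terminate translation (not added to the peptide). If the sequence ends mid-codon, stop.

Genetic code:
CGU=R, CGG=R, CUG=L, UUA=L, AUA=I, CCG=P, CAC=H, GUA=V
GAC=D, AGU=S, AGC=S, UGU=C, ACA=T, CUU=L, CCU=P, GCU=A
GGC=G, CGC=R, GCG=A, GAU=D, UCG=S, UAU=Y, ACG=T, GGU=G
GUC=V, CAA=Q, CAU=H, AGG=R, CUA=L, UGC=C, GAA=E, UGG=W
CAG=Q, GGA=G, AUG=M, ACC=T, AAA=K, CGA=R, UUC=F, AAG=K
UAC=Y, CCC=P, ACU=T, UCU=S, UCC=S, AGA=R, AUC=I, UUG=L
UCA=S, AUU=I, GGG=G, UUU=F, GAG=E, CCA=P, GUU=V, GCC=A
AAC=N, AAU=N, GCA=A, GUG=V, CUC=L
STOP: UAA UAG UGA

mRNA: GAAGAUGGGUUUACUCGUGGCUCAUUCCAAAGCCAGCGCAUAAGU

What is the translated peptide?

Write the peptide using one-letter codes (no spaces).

Answer: MGLLVAHSKASA

Derivation:
start AUG at pos 4
pos 4: AUG -> M; peptide=M
pos 7: GGU -> G; peptide=MG
pos 10: UUA -> L; peptide=MGL
pos 13: CUC -> L; peptide=MGLL
pos 16: GUG -> V; peptide=MGLLV
pos 19: GCU -> A; peptide=MGLLVA
pos 22: CAU -> H; peptide=MGLLVAH
pos 25: UCC -> S; peptide=MGLLVAHS
pos 28: AAA -> K; peptide=MGLLVAHSK
pos 31: GCC -> A; peptide=MGLLVAHSKA
pos 34: AGC -> S; peptide=MGLLVAHSKAS
pos 37: GCA -> A; peptide=MGLLVAHSKASA
pos 40: UAA -> STOP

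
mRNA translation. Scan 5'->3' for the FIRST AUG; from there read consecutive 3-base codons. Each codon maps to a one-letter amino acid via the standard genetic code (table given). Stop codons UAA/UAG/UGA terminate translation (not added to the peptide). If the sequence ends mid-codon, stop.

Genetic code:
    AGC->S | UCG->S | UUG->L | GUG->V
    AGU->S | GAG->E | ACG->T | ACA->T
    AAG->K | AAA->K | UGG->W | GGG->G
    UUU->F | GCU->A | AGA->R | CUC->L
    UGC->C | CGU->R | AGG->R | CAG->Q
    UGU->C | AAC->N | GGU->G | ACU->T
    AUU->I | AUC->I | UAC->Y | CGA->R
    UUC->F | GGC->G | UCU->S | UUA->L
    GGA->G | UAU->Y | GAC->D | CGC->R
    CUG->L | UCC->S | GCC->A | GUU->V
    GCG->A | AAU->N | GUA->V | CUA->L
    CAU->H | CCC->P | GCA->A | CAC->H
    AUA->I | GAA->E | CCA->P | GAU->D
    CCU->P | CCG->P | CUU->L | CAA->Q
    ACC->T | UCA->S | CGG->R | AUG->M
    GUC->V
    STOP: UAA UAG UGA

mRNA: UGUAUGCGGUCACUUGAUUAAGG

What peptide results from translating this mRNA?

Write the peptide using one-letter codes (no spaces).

start AUG at pos 3
pos 3: AUG -> M; peptide=M
pos 6: CGG -> R; peptide=MR
pos 9: UCA -> S; peptide=MRS
pos 12: CUU -> L; peptide=MRSL
pos 15: GAU -> D; peptide=MRSLD
pos 18: UAA -> STOP

Answer: MRSLD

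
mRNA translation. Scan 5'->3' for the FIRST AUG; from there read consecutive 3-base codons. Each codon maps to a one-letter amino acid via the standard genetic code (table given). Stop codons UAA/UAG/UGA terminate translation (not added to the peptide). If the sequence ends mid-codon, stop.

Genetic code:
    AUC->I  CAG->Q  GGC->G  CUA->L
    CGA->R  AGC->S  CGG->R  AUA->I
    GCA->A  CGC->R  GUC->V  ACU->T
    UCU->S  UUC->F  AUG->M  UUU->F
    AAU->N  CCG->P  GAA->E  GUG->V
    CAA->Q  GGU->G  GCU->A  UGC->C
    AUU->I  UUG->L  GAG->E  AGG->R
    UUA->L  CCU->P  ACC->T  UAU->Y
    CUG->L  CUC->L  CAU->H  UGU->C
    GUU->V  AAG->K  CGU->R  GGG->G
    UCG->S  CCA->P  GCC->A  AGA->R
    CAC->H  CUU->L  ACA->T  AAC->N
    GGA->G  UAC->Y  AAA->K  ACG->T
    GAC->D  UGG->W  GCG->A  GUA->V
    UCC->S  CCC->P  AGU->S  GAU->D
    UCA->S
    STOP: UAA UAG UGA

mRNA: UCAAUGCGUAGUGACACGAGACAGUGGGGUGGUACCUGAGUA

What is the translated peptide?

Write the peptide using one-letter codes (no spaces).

Answer: MRSDTRQWGGT

Derivation:
start AUG at pos 3
pos 3: AUG -> M; peptide=M
pos 6: CGU -> R; peptide=MR
pos 9: AGU -> S; peptide=MRS
pos 12: GAC -> D; peptide=MRSD
pos 15: ACG -> T; peptide=MRSDT
pos 18: AGA -> R; peptide=MRSDTR
pos 21: CAG -> Q; peptide=MRSDTRQ
pos 24: UGG -> W; peptide=MRSDTRQW
pos 27: GGU -> G; peptide=MRSDTRQWG
pos 30: GGU -> G; peptide=MRSDTRQWGG
pos 33: ACC -> T; peptide=MRSDTRQWGGT
pos 36: UGA -> STOP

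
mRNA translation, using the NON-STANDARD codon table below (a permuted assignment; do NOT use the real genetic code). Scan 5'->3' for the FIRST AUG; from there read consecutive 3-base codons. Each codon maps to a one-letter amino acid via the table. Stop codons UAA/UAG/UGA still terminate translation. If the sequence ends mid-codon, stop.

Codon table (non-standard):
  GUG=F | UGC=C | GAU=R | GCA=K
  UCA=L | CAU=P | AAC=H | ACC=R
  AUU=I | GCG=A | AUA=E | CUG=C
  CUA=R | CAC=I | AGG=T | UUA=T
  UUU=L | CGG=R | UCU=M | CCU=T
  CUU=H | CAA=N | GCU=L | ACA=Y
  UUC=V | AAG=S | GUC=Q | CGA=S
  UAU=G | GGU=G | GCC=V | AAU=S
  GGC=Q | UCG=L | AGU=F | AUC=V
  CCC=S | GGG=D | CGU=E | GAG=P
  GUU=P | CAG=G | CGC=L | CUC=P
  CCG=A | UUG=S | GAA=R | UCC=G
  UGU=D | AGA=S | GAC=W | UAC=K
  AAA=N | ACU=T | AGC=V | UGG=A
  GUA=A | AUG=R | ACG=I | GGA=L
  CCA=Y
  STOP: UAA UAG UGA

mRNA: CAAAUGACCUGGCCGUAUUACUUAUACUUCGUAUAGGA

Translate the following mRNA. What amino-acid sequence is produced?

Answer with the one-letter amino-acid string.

start AUG at pos 3
pos 3: AUG -> R; peptide=R
pos 6: ACC -> R; peptide=RR
pos 9: UGG -> A; peptide=RRA
pos 12: CCG -> A; peptide=RRAA
pos 15: UAU -> G; peptide=RRAAG
pos 18: UAC -> K; peptide=RRAAGK
pos 21: UUA -> T; peptide=RRAAGKT
pos 24: UAC -> K; peptide=RRAAGKTK
pos 27: UUC -> V; peptide=RRAAGKTKV
pos 30: GUA -> A; peptide=RRAAGKTKVA
pos 33: UAG -> STOP

Answer: RRAAGKTKVA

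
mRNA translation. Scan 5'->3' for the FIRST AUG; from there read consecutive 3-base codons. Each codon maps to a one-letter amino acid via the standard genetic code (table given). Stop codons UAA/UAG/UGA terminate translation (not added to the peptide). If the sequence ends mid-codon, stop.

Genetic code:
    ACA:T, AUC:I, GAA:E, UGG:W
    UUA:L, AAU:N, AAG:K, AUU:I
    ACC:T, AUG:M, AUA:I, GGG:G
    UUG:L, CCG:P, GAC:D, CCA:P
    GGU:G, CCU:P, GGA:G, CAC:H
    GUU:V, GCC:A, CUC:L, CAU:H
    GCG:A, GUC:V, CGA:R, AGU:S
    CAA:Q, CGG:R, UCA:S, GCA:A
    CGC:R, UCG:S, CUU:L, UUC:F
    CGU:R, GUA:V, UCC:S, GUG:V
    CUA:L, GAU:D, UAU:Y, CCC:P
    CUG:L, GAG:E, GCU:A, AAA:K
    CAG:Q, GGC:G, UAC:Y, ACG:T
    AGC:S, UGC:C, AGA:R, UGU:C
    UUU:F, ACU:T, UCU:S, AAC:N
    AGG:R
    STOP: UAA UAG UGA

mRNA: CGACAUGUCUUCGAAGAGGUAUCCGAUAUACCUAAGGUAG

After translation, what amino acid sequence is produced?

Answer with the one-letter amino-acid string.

start AUG at pos 4
pos 4: AUG -> M; peptide=M
pos 7: UCU -> S; peptide=MS
pos 10: UCG -> S; peptide=MSS
pos 13: AAG -> K; peptide=MSSK
pos 16: AGG -> R; peptide=MSSKR
pos 19: UAU -> Y; peptide=MSSKRY
pos 22: CCG -> P; peptide=MSSKRYP
pos 25: AUA -> I; peptide=MSSKRYPI
pos 28: UAC -> Y; peptide=MSSKRYPIY
pos 31: CUA -> L; peptide=MSSKRYPIYL
pos 34: AGG -> R; peptide=MSSKRYPIYLR
pos 37: UAG -> STOP

Answer: MSSKRYPIYLR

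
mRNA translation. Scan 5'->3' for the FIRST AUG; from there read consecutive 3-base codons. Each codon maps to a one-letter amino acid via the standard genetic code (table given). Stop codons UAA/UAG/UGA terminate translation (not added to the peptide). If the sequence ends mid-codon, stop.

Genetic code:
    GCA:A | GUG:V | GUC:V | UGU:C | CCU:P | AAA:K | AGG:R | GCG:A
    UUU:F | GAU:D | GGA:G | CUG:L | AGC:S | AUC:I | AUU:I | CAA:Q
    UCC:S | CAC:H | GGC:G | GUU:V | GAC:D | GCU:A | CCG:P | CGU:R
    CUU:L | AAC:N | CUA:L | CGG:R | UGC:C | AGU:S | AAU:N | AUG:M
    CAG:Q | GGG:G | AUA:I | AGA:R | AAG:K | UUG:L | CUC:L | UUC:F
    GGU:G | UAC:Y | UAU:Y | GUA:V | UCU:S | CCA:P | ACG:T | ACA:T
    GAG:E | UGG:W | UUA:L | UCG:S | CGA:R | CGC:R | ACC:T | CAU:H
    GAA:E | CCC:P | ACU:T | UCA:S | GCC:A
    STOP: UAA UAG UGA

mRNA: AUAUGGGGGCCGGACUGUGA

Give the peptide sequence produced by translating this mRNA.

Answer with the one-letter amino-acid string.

start AUG at pos 2
pos 2: AUG -> M; peptide=M
pos 5: GGG -> G; peptide=MG
pos 8: GCC -> A; peptide=MGA
pos 11: GGA -> G; peptide=MGAG
pos 14: CUG -> L; peptide=MGAGL
pos 17: UGA -> STOP

Answer: MGAGL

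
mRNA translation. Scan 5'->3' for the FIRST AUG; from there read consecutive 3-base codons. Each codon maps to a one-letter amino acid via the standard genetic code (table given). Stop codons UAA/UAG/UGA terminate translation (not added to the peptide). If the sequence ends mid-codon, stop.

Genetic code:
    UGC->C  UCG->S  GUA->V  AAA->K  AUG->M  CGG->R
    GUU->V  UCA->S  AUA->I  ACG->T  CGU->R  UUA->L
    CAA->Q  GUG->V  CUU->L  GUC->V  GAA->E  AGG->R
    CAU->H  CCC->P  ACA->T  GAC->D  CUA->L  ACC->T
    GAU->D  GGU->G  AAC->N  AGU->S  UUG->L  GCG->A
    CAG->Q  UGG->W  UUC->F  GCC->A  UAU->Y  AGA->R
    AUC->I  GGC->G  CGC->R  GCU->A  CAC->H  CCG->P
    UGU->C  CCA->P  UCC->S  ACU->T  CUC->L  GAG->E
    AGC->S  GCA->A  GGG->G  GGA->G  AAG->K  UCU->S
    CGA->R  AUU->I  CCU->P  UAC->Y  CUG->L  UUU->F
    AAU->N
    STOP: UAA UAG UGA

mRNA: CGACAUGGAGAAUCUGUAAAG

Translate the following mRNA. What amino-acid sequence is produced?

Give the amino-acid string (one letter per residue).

start AUG at pos 4
pos 4: AUG -> M; peptide=M
pos 7: GAG -> E; peptide=ME
pos 10: AAU -> N; peptide=MEN
pos 13: CUG -> L; peptide=MENL
pos 16: UAA -> STOP

Answer: MENL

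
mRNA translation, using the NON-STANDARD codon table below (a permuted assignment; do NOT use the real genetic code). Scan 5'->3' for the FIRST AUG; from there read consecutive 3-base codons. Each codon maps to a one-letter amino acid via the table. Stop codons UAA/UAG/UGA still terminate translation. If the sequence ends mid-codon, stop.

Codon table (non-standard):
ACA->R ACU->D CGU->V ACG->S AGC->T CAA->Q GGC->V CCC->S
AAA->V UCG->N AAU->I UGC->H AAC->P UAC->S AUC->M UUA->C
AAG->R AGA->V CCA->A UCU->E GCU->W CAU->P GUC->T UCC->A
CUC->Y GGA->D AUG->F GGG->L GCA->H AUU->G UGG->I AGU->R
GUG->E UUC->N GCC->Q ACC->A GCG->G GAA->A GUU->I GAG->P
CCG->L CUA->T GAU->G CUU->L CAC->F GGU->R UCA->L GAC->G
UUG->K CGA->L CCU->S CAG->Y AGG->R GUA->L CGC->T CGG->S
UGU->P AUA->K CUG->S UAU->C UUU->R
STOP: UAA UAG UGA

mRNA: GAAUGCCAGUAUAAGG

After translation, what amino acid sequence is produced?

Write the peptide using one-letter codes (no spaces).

start AUG at pos 2
pos 2: AUG -> F; peptide=F
pos 5: CCA -> A; peptide=FA
pos 8: GUA -> L; peptide=FAL
pos 11: UAA -> STOP

Answer: FAL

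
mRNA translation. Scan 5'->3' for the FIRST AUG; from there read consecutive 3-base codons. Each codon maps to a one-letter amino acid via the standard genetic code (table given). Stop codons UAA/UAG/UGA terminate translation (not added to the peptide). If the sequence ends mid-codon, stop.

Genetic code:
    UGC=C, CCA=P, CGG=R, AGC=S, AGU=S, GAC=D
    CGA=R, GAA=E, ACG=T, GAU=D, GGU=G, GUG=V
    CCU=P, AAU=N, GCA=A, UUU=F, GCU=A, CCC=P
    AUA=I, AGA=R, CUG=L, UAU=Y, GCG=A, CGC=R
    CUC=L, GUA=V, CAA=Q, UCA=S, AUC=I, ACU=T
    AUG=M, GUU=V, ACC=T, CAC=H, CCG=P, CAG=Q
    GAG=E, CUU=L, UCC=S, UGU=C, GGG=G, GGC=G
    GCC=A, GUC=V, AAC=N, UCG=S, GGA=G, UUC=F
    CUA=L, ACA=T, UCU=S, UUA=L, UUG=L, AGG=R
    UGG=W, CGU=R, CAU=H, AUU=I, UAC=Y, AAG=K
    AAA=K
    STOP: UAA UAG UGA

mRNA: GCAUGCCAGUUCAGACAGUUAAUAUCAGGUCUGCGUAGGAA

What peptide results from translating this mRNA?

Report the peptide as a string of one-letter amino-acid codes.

Answer: MPVQTVNIRSA

Derivation:
start AUG at pos 2
pos 2: AUG -> M; peptide=M
pos 5: CCA -> P; peptide=MP
pos 8: GUU -> V; peptide=MPV
pos 11: CAG -> Q; peptide=MPVQ
pos 14: ACA -> T; peptide=MPVQT
pos 17: GUU -> V; peptide=MPVQTV
pos 20: AAU -> N; peptide=MPVQTVN
pos 23: AUC -> I; peptide=MPVQTVNI
pos 26: AGG -> R; peptide=MPVQTVNIR
pos 29: UCU -> S; peptide=MPVQTVNIRS
pos 32: GCG -> A; peptide=MPVQTVNIRSA
pos 35: UAG -> STOP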